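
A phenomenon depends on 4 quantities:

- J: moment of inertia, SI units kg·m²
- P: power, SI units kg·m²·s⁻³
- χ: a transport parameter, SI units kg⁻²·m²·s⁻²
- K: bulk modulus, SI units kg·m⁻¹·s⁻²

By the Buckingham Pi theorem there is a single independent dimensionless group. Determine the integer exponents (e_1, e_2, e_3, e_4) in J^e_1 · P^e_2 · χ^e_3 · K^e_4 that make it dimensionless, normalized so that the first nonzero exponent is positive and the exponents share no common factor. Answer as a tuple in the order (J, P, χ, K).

(2, -2, 1, 2)

M: e_1·(1) + e_2·(1) + e_3·(-2) + e_4·(1) = 0
L: e_1·(2) + e_2·(2) + e_3·(2) + e_4·(-1) = 0
T: e_1·(0) + e_2·(-3) + e_3·(-2) + e_4·(-2) = 0
Solving this homogeneous linear system for the smallest-integer solution (first nonzero entry positive) gives (2, -2, 1, 2).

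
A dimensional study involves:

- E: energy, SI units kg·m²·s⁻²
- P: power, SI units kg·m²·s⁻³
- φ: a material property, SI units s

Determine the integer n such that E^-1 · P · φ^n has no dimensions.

1

Balance the T exponent: (1)·n from φ, plus −(-2) + (-3) = -1 from the rest, must sum to zero.
n − 1 = 0, so n = 1.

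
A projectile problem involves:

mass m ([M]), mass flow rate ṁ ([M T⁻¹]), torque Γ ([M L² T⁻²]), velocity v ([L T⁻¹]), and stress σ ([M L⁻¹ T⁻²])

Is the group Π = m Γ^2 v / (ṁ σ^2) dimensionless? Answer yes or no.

Sum the exponent of each base dimension across the product:
  M: [m]_M − [ṁ]_M + 2·[Γ]_M + [v]_M − 2·[σ]_M = (1) − (1) + 2·(1) + (0) − 2·(1) = 0
  L: [m]_L − [ṁ]_L + 2·[Γ]_L + [v]_L − 2·[σ]_L = (0) − (0) + 2·(2) + (1) − 2·(-1) = 7
  T: [m]_T − [ṁ]_T + 2·[Γ]_T + [v]_T − 2·[σ]_T = (0) − (-1) + 2·(-2) + (-1) − 2·(-2) = 0
Net dimensions [L⁷] ≠ [1] — not dimensionless.

no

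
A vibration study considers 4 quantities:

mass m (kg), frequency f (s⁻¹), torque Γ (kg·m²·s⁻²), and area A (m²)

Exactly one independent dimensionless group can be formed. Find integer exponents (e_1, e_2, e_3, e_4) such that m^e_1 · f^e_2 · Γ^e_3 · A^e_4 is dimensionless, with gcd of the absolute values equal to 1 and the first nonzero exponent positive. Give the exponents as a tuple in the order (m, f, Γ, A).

M: e_1·(1) + e_2·(0) + e_3·(1) + e_4·(0) = 0
L: e_1·(0) + e_2·(0) + e_3·(2) + e_4·(2) = 0
T: e_1·(0) + e_2·(-1) + e_3·(-2) + e_4·(0) = 0
Solving this homogeneous linear system for the smallest-integer solution (first nonzero entry positive) gives (1, 2, -1, 1).

(1, 2, -1, 1)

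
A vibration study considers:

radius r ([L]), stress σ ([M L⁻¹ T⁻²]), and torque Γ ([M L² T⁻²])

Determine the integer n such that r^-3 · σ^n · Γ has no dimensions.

-1

Balance the M exponent: (1)·n from σ, plus −3·(0) + (1) = 1 from the rest, must sum to zero.
n + 1 = 0, so n = -1.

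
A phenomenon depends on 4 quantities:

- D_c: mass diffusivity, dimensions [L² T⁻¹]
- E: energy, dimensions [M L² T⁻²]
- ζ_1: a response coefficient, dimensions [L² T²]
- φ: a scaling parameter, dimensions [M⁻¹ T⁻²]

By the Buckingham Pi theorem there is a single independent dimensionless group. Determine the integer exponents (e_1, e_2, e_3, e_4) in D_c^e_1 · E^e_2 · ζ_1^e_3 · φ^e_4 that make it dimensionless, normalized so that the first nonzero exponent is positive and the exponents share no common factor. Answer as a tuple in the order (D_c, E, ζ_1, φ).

(2, -1, -1, -1)

M: e_1·(0) + e_2·(1) + e_3·(0) + e_4·(-1) = 0
L: e_1·(2) + e_2·(2) + e_3·(2) + e_4·(0) = 0
T: e_1·(-1) + e_2·(-2) + e_3·(2) + e_4·(-2) = 0
Solving this homogeneous linear system for the smallest-integer solution (first nonzero entry positive) gives (2, -1, -1, -1).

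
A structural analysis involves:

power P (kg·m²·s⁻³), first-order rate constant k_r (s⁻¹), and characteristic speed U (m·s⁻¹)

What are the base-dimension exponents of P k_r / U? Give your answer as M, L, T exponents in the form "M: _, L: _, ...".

M: 1, L: 1, T: -3

Collect each base-dimension exponent across the product:
  M: (1) + (0) − (0) = 1
  L: (2) + (0) − (1) = 1
  T: (-3) + (-1) − (-1) = -3
So the dimensions are [M L T⁻³].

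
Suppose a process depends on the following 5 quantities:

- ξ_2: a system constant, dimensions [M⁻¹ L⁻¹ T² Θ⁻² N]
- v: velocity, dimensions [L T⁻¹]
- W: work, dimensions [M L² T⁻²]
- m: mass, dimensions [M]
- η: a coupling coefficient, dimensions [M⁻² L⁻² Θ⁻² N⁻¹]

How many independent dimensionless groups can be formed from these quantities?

1

There are 5 variables and 5 base dimensions (M, L, T, Θ, N).
The dimension matrix has rank 4 (less than 5: the dimension vectors are linearly dependent).
Independent dimensionless groups: 5 − 4 = 1.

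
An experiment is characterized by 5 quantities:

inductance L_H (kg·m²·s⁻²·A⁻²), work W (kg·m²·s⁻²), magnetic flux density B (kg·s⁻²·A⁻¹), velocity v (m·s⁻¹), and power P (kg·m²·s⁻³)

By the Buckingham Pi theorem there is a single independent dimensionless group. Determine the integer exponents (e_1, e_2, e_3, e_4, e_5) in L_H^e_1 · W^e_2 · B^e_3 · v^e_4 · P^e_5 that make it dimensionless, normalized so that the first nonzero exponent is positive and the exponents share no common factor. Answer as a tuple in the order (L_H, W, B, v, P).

(1, -3, -2, -4, 4)

M: e_1·(1) + e_2·(1) + e_3·(1) + e_4·(0) + e_5·(1) = 0
L: e_1·(2) + e_2·(2) + e_3·(0) + e_4·(1) + e_5·(2) = 0
T: e_1·(-2) + e_2·(-2) + e_3·(-2) + e_4·(-1) + e_5·(-3) = 0
I: e_1·(-2) + e_2·(0) + e_3·(-1) + e_4·(0) + e_5·(0) = 0
Solving this homogeneous linear system for the smallest-integer solution (first nonzero entry positive) gives (1, -3, -2, -4, 4).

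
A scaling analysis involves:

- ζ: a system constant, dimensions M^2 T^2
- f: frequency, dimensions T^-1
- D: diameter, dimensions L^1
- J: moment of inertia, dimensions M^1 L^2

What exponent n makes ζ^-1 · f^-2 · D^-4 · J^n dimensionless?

2

Balance the M exponent: (1)·n from J, plus −(2) − 2·(0) − 4·(0) = -2 from the rest, must sum to zero.
n − 2 = 0, so n = 2.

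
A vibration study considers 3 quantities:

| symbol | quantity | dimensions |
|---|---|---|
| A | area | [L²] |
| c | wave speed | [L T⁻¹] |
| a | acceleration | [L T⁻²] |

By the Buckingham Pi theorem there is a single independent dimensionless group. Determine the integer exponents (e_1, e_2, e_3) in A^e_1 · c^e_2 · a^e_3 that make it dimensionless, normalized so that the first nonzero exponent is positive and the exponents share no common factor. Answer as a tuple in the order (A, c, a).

L: e_1·(2) + e_2·(1) + e_3·(1) = 0
T: e_1·(0) + e_2·(-1) + e_3·(-2) = 0
Solving this homogeneous linear system for the smallest-integer solution (first nonzero entry positive) gives (1, -4, 2).

(1, -4, 2)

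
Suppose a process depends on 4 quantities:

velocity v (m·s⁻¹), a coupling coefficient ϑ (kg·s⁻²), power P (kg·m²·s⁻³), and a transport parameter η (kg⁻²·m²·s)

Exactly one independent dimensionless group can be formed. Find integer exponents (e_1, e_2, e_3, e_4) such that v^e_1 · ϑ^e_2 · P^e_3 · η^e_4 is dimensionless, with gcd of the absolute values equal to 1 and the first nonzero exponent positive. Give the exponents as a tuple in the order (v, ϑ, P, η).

M: e_1·(0) + e_2·(1) + e_3·(1) + e_4·(-2) = 0
L: e_1·(1) + e_2·(0) + e_3·(2) + e_4·(2) = 0
T: e_1·(-1) + e_2·(-2) + e_3·(-3) + e_4·(1) = 0
Solving this homogeneous linear system for the smallest-integer solution (first nonzero entry positive) gives (4, -1, -1, -1).

(4, -1, -1, -1)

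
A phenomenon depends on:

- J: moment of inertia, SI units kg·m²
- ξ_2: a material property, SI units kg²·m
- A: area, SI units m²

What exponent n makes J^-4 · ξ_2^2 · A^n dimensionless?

Balance the L exponent: (2)·n from A, plus −4·(2) + 2·(1) = -6 from the rest, must sum to zero.
2n − 6 = 0, so n = 3.

3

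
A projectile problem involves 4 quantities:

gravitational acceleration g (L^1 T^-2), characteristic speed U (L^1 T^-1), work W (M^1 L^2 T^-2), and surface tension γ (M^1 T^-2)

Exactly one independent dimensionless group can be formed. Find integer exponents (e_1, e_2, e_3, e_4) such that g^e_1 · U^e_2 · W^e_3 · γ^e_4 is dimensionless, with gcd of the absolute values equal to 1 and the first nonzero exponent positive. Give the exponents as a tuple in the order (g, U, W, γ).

M: e_1·(0) + e_2·(0) + e_3·(1) + e_4·(1) = 0
L: e_1·(1) + e_2·(1) + e_3·(2) + e_4·(0) = 0
T: e_1·(-2) + e_2·(-1) + e_3·(-2) + e_4·(-2) = 0
Solving this homogeneous linear system for the smallest-integer solution (first nonzero entry positive) gives (2, -4, 1, -1).

(2, -4, 1, -1)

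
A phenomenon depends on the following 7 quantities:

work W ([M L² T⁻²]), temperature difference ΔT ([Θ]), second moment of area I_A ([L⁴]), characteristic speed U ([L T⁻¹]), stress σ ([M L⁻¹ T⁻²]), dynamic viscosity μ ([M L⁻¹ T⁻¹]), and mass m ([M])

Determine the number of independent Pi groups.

There are 7 variables and 4 base dimensions (M, L, T, Θ).
The dimension matrix has rank 4.
Independent dimensionless groups: 7 − 4 = 3.

3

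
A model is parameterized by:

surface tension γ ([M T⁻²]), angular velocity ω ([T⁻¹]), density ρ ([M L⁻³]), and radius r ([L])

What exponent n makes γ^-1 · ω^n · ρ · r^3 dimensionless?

Balance the T exponent: (-1)·n from ω, plus −(-2) + (0) + 3·(0) = 2 from the rest, must sum to zero.
−n + 2 = 0, so n = 2.

2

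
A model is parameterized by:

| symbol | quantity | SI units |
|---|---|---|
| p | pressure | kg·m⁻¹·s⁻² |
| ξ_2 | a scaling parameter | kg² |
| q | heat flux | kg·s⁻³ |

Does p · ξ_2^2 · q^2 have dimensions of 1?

Sum the exponent of each base dimension across the product:
  M: [p]_M + 2·[ξ_2]_M + 2·[q]_M = (1) + 2·(2) + 2·(1) = 7
  L: [p]_L + 2·[ξ_2]_L + 2·[q]_L = (-1) + 2·(0) + 2·(0) = -1
  T: [p]_T + 2·[ξ_2]_T + 2·[q]_T = (-2) + 2·(0) + 2·(-3) = -8
Net dimensions [M⁷ L⁻¹ T⁻⁸] ≠ [1] — not dimensionless.

no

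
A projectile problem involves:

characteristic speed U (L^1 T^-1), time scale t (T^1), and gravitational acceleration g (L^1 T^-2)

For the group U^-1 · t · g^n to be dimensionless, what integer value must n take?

Balance the L exponent: (1)·n from g, plus −(1) + (0) = -1 from the rest, must sum to zero.
n − 1 = 0, so n = 1.

1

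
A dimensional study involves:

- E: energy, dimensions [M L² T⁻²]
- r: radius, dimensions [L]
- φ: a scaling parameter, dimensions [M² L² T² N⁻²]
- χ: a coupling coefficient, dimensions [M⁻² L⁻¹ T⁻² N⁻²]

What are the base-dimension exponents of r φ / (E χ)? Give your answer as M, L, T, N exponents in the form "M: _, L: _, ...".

M: 3, L: 2, T: 6, N: 0

Collect each base-dimension exponent across the product:
  M: −(1) + (0) + (2) − (-2) = 3
  L: −(2) + (1) + (2) − (-1) = 2
  T: −(-2) + (0) + (2) − (-2) = 6
  N: −(0) + (0) + (-2) − (-2) = 0
So the dimensions are [M³ L² T⁶].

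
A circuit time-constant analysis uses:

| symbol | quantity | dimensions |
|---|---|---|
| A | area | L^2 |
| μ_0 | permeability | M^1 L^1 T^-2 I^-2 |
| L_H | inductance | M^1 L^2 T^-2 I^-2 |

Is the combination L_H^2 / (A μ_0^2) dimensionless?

Sum the exponent of each base dimension across the product:
  M: −[A]_M − 2·[μ_0]_M + 2·[L_H]_M = −(0) − 2·(1) + 2·(1) = 0
  L: −[A]_L − 2·[μ_0]_L + 2·[L_H]_L = −(2) − 2·(1) + 2·(2) = 0
  T: −[A]_T − 2·[μ_0]_T + 2·[L_H]_T = −(0) − 2·(-2) + 2·(-2) = 0
  I: −[A]_I − 2·[μ_0]_I + 2·[L_H]_I = −(0) − 2·(-2) + 2·(-2) = 0
All base exponents vanish — dimensionless.

yes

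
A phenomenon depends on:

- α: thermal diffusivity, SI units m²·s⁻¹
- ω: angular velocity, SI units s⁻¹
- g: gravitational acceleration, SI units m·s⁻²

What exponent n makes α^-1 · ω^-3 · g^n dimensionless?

2

Balance the L exponent: (1)·n from g, plus −(2) − 3·(0) = -2 from the rest, must sum to zero.
n − 2 = 0, so n = 2.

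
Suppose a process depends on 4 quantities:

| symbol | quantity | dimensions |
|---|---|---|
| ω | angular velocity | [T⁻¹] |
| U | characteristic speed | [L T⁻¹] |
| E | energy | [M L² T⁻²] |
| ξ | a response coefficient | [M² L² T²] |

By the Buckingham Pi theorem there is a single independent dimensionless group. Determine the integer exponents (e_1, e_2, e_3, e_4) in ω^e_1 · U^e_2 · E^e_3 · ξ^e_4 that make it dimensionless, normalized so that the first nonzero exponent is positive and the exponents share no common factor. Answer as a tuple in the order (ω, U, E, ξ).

M: e_1·(0) + e_2·(0) + e_3·(1) + e_4·(2) = 0
L: e_1·(0) + e_2·(1) + e_3·(2) + e_4·(2) = 0
T: e_1·(-1) + e_2·(-1) + e_3·(-2) + e_4·(2) = 0
Solving this homogeneous linear system for the smallest-integer solution (first nonzero entry positive) gives (4, 2, -2, 1).

(4, 2, -2, 1)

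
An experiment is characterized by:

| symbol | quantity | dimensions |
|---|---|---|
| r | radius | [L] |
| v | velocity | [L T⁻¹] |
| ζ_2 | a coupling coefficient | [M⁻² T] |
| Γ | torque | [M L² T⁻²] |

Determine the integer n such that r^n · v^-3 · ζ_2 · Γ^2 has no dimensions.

Balance the L exponent: (1)·n from r, plus −3·(1) + (0) + 2·(2) = 1 from the rest, must sum to zero.
n + 1 = 0, so n = -1.

-1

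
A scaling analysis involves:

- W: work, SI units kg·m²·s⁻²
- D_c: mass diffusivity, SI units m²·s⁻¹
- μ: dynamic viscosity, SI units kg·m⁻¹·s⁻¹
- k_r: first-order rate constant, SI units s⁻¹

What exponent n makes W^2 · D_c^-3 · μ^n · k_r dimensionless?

-2

Balance the M exponent: (1)·n from μ, plus 2·(1) − 3·(0) + (0) = 2 from the rest, must sum to zero.
n + 2 = 0, so n = -2.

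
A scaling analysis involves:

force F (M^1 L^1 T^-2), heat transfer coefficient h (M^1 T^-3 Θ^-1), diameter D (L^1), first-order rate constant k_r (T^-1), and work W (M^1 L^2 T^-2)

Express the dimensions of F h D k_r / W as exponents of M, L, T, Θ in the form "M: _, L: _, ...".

Collect each base-dimension exponent across the product:
  M: (1) + (1) + (0) + (0) − (1) = 1
  L: (1) + (0) + (1) + (0) − (2) = 0
  T: (-2) + (-3) + (0) + (-1) − (-2) = -4
  Θ: (0) + (-1) + (0) + (0) − (0) = -1
So the dimensions are [M T⁻⁴ Θ⁻¹].

M: 1, L: 0, T: -4, Θ: -1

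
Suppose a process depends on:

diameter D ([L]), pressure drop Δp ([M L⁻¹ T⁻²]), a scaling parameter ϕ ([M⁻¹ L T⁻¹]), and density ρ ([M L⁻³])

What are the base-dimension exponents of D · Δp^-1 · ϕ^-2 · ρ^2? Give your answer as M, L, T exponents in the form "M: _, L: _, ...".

M: 3, L: -6, T: 4

Collect each base-dimension exponent across the product:
  M: (0) − (1) − 2·(-1) + 2·(1) = 3
  L: (1) − (-1) − 2·(1) + 2·(-3) = -6
  T: (0) − (-2) − 2·(-1) + 2·(0) = 4
So the dimensions are [M³ L⁻⁶ T⁴].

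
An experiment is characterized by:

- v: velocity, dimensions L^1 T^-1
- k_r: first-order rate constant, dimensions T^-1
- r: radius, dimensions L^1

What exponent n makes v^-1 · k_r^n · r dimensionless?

Balance the T exponent: (-1)·n from k_r, plus −(-1) + (0) = 1 from the rest, must sum to zero.
−n + 1 = 0, so n = 1.

1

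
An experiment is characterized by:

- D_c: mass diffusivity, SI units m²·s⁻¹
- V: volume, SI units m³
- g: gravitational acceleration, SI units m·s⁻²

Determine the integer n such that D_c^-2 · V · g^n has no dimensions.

Balance the L exponent: (1)·n from g, plus −2·(2) + (3) = -1 from the rest, must sum to zero.
n − 1 = 0, so n = 1.

1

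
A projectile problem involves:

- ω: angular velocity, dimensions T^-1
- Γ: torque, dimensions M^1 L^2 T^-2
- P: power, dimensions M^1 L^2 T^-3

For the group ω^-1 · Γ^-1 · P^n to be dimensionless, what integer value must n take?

Balance the M exponent: (1)·n from P, plus −(0) − (1) = -1 from the rest, must sum to zero.
n − 1 = 0, so n = 1.

1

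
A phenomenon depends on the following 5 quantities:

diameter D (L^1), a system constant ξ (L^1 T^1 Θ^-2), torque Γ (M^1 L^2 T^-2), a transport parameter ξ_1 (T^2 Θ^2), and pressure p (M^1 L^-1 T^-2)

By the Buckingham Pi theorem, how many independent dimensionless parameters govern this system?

1

There are 5 variables and 4 base dimensions (M, L, T, Θ).
The dimension matrix has rank 4.
Independent dimensionless groups: 5 − 4 = 1.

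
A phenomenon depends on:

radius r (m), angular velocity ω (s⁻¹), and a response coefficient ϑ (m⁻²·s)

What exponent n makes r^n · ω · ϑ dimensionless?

Balance the L exponent: (1)·n from r, plus (0) + (-2) = -2 from the rest, must sum to zero.
n − 2 = 0, so n = 2.

2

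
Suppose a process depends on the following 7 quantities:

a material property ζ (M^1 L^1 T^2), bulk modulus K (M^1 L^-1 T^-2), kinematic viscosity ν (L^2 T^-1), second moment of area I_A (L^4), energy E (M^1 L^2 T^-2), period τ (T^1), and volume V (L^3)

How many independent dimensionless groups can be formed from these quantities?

4

There are 7 variables and 3 base dimensions (M, L, T).
The dimension matrix has rank 3.
Independent dimensionless groups: 7 − 3 = 4.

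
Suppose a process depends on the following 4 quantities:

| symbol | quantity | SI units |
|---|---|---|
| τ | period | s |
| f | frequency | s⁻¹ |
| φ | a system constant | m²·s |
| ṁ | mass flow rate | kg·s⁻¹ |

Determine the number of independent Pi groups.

There are 4 variables and 3 base dimensions (M, L, T).
The dimension matrix has rank 3.
Independent dimensionless groups: 4 − 3 = 1.

1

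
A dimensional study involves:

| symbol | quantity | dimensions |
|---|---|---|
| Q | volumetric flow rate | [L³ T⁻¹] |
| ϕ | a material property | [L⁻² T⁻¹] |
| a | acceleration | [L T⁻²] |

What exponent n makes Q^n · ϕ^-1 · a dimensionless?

-1

Balance the L exponent: (3)·n from Q, plus −(-2) + (1) = 3 from the rest, must sum to zero.
3n + 3 = 0, so n = -1.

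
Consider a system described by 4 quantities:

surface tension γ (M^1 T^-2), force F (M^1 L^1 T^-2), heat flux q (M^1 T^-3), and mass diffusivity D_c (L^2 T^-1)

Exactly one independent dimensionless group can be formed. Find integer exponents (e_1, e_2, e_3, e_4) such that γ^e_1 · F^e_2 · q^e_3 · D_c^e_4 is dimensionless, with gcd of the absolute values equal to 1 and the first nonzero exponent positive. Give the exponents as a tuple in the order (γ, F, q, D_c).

M: e_1·(1) + e_2·(1) + e_3·(1) + e_4·(0) = 0
L: e_1·(0) + e_2·(1) + e_3·(0) + e_4·(2) = 0
T: e_1·(-2) + e_2·(-2) + e_3·(-3) + e_4·(-1) = 0
Solving this homogeneous linear system for the smallest-integer solution (first nonzero entry positive) gives (3, -2, -1, 1).

(3, -2, -1, 1)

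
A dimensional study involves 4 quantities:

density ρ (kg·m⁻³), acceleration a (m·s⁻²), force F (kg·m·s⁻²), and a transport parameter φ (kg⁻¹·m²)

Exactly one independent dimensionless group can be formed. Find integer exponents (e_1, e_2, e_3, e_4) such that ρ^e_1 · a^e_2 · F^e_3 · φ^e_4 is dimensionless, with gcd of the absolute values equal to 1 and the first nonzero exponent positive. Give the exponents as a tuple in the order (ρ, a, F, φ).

M: e_1·(1) + e_2·(0) + e_3·(1) + e_4·(-1) = 0
L: e_1·(-3) + e_2·(1) + e_3·(1) + e_4·(2) = 0
T: e_1·(0) + e_2·(-2) + e_3·(-2) + e_4·(0) = 0
Solving this homogeneous linear system for the smallest-integer solution (first nonzero entry positive) gives (2, -1, 1, 3).

(2, -1, 1, 3)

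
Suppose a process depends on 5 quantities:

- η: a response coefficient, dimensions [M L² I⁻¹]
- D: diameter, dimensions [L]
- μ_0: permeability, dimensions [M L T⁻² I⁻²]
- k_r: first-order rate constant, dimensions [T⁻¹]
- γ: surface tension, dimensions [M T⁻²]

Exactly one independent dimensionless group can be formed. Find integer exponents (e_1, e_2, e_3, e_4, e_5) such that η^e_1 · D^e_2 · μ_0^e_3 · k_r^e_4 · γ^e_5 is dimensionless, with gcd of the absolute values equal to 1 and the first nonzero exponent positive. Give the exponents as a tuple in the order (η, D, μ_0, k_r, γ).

(2, -3, -1, 4, -1)

M: e_1·(1) + e_2·(0) + e_3·(1) + e_4·(0) + e_5·(1) = 0
L: e_1·(2) + e_2·(1) + e_3·(1) + e_4·(0) + e_5·(0) = 0
T: e_1·(0) + e_2·(0) + e_3·(-2) + e_4·(-1) + e_5·(-2) = 0
I: e_1·(-1) + e_2·(0) + e_3·(-2) + e_4·(0) + e_5·(0) = 0
Solving this homogeneous linear system for the smallest-integer solution (first nonzero entry positive) gives (2, -3, -1, 4, -1).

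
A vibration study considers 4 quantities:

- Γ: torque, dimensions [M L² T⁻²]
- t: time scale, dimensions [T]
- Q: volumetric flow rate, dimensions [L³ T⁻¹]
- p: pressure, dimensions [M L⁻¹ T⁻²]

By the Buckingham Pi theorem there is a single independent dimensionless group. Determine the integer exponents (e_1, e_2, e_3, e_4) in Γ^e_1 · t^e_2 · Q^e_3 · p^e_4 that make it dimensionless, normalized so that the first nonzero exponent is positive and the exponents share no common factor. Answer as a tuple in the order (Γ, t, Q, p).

(1, -1, -1, -1)

M: e_1·(1) + e_2·(0) + e_3·(0) + e_4·(1) = 0
L: e_1·(2) + e_2·(0) + e_3·(3) + e_4·(-1) = 0
T: e_1·(-2) + e_2·(1) + e_3·(-1) + e_4·(-2) = 0
Solving this homogeneous linear system for the smallest-integer solution (first nonzero entry positive) gives (1, -1, -1, -1).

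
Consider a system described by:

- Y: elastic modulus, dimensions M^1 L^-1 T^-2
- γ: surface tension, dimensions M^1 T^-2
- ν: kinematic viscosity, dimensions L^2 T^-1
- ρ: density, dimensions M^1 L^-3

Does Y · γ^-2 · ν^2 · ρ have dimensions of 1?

yes

Sum the exponent of each base dimension across the product:
  M: [Y]_M − 2·[γ]_M + 2·[ν]_M + [ρ]_M = (1) − 2·(1) + 2·(0) + (1) = 0
  L: [Y]_L − 2·[γ]_L + 2·[ν]_L + [ρ]_L = (-1) − 2·(0) + 2·(2) + (-3) = 0
  T: [Y]_T − 2·[γ]_T + 2·[ν]_T + [ρ]_T = (-2) − 2·(-2) + 2·(-1) + (0) = 0
  Θ: [Y]_Θ − 2·[γ]_Θ + 2·[ν]_Θ + [ρ]_Θ = (0) − 2·(0) + 2·(0) + (0) = 0
All base exponents vanish — dimensionless.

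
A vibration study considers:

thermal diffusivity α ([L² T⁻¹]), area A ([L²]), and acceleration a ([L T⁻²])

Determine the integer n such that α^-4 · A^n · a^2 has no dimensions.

3

Balance the L exponent: (2)·n from A, plus −4·(2) + 2·(1) = -6 from the rest, must sum to zero.
2n − 6 = 0, so n = 3.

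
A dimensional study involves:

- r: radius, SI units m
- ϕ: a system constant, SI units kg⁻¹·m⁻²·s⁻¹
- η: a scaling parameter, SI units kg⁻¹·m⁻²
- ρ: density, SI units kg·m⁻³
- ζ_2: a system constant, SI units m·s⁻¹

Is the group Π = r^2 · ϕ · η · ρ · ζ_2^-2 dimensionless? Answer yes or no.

no

Sum the exponent of each base dimension across the product:
  M: 2·[r]_M + [ϕ]_M + [η]_M + [ρ]_M − 2·[ζ_2]_M = 2·(0) + (-1) + (-1) + (1) − 2·(0) = -1
  L: 2·[r]_L + [ϕ]_L + [η]_L + [ρ]_L − 2·[ζ_2]_L = 2·(1) + (-2) + (-2) + (-3) − 2·(1) = -7
  T: 2·[r]_T + [ϕ]_T + [η]_T + [ρ]_T − 2·[ζ_2]_T = 2·(0) + (-1) + (0) + (0) − 2·(-1) = 1
Net dimensions [M⁻¹ L⁻⁷ T] ≠ [1] — not dimensionless.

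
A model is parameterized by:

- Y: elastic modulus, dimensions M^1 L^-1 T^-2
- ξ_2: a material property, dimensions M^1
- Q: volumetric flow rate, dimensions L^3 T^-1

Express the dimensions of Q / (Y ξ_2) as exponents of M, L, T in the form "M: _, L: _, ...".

Collect each base-dimension exponent across the product:
  M: −(1) − (1) + (0) = -2
  L: −(-1) − (0) + (3) = 4
  T: −(-2) − (0) + (-1) = 1
So the dimensions are [M⁻² L⁴ T].

M: -2, L: 4, T: 1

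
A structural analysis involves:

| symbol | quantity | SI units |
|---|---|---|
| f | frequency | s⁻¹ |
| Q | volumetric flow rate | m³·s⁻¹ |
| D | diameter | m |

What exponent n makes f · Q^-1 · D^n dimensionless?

3

Balance the L exponent: (1)·n from D, plus (0) − (3) = -3 from the rest, must sum to zero.
n − 3 = 0, so n = 3.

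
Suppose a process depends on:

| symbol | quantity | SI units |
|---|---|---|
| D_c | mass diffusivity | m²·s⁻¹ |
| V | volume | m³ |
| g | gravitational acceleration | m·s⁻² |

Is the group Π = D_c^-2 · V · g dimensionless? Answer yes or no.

Sum the exponent of each base dimension across the product:
  M: −2·[D_c]_M + [V]_M + [g]_M = −2·(0) + (0) + (0) = 0
  L: −2·[D_c]_L + [V]_L + [g]_L = −2·(2) + (3) + (1) = 0
  T: −2·[D_c]_T + [V]_T + [g]_T = −2·(-1) + (0) + (-2) = 0
  I: −2·[D_c]_I + [V]_I + [g]_I = −2·(0) + (0) + (0) = 0
All base exponents vanish — dimensionless.

yes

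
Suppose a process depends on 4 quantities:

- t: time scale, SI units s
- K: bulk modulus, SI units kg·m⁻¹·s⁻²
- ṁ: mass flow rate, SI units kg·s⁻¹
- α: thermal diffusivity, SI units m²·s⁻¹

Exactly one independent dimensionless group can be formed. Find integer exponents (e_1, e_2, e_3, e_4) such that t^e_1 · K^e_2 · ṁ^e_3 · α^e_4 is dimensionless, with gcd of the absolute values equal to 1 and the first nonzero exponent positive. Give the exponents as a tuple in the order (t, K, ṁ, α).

(3, 2, -2, 1)

M: e_1·(0) + e_2·(1) + e_3·(1) + e_4·(0) = 0
L: e_1·(0) + e_2·(-1) + e_3·(0) + e_4·(2) = 0
T: e_1·(1) + e_2·(-2) + e_3·(-1) + e_4·(-1) = 0
Solving this homogeneous linear system for the smallest-integer solution (first nonzero entry positive) gives (3, 2, -2, 1).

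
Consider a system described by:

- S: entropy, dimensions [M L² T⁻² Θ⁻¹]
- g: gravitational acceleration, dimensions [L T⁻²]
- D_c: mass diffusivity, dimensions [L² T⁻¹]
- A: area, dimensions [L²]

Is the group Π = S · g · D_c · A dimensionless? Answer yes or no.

Sum the exponent of each base dimension across the product:
  M: [S]_M + [g]_M + [D_c]_M + [A]_M = (1) + (0) + (0) + (0) = 1
  L: [S]_L + [g]_L + [D_c]_L + [A]_L = (2) + (1) + (2) + (2) = 7
  T: [S]_T + [g]_T + [D_c]_T + [A]_T = (-2) + (-2) + (-1) + (0) = -5
  Θ: [S]_Θ + [g]_Θ + [D_c]_Θ + [A]_Θ = (-1) + (0) + (0) + (0) = -1
Net dimensions [M L⁷ T⁻⁵ Θ⁻¹] ≠ [1] — not dimensionless.

no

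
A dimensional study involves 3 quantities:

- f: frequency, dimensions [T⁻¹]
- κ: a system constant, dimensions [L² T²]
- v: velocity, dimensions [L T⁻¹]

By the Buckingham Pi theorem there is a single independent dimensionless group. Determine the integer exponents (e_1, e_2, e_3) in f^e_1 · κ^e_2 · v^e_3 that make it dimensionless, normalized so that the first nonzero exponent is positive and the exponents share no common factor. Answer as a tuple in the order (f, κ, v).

(4, 1, -2)

L: e_1·(0) + e_2·(2) + e_3·(1) = 0
T: e_1·(-1) + e_2·(2) + e_3·(-1) = 0
Solving this homogeneous linear system for the smallest-integer solution (first nonzero entry positive) gives (4, 1, -2).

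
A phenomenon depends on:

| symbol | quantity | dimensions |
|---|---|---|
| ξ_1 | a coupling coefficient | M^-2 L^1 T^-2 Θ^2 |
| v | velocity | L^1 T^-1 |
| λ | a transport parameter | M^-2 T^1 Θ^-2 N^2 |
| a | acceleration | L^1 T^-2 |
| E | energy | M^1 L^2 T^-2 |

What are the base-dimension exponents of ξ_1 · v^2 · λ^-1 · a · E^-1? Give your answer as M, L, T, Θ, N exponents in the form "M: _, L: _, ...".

M: -1, L: 2, T: -5, Θ: 4, N: -2

Collect each base-dimension exponent across the product:
  M: (-2) + 2·(0) − (-2) + (0) − (1) = -1
  L: (1) + 2·(1) − (0) + (1) − (2) = 2
  T: (-2) + 2·(-1) − (1) + (-2) − (-2) = -5
  Θ: (2) + 2·(0) − (-2) + (0) − (0) = 4
  N: (0) + 2·(0) − (2) + (0) − (0) = -2
So the dimensions are [M⁻¹ L² T⁻⁵ Θ⁴ N⁻²].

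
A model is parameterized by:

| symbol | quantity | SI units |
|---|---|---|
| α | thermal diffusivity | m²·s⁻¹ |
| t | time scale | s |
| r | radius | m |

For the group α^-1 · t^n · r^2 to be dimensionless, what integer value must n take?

-1

Balance the T exponent: (1)·n from t, plus −(-1) + 2·(0) = 1 from the rest, must sum to zero.
n + 1 = 0, so n = -1.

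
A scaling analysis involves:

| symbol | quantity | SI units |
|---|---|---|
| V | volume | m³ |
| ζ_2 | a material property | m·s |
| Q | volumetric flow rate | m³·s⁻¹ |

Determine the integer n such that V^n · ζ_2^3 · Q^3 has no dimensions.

Balance the L exponent: (3)·n from V, plus 3·(1) + 3·(3) = 12 from the rest, must sum to zero.
3n + 12 = 0, so n = -4.

-4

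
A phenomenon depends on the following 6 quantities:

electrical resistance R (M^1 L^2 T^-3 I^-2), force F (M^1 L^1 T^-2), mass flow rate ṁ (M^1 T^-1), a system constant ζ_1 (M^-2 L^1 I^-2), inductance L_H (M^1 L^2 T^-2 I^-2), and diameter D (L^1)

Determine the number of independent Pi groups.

There are 6 variables and 4 base dimensions (M, L, T, I).
The dimension matrix has rank 4.
Independent dimensionless groups: 6 − 4 = 2.

2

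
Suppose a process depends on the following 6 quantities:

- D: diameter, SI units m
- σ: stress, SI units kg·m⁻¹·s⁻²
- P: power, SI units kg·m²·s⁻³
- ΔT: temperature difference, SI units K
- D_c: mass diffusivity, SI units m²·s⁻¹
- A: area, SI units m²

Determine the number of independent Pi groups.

2

There are 6 variables and 4 base dimensions (M, L, T, Θ).
The dimension matrix has rank 4.
Independent dimensionless groups: 6 − 4 = 2.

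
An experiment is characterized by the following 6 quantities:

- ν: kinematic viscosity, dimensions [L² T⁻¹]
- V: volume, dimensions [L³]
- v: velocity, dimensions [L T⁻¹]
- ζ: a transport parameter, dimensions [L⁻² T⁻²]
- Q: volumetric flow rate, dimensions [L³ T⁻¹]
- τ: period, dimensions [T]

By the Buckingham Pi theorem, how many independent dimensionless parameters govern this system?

4

There are 6 variables and 2 base dimensions (L, T).
The dimension matrix has rank 2.
Independent dimensionless groups: 6 − 2 = 4.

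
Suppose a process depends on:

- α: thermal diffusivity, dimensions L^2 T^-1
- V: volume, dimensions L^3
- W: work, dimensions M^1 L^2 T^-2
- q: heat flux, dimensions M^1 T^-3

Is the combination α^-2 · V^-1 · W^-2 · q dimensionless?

no

Sum the exponent of each base dimension across the product:
  M: −2·[α]_M − [V]_M − 2·[W]_M + [q]_M = −2·(0) − (0) − 2·(1) + (1) = -1
  L: −2·[α]_L − [V]_L − 2·[W]_L + [q]_L = −2·(2) − (3) − 2·(2) + (0) = -11
  T: −2·[α]_T − [V]_T − 2·[W]_T + [q]_T = −2·(-1) − (0) − 2·(-2) + (-3) = 3
Net dimensions [M⁻¹ L⁻¹¹ T³] ≠ [1] — not dimensionless.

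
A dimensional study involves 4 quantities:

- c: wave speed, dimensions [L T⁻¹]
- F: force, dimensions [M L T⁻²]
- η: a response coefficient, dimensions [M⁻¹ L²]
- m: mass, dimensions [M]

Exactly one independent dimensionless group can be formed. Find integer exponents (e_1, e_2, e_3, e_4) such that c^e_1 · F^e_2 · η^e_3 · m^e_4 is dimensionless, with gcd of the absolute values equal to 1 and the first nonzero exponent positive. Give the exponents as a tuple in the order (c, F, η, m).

(4, -2, -1, 1)

M: e_1·(0) + e_2·(1) + e_3·(-1) + e_4·(1) = 0
L: e_1·(1) + e_2·(1) + e_3·(2) + e_4·(0) = 0
T: e_1·(-1) + e_2·(-2) + e_3·(0) + e_4·(0) = 0
Solving this homogeneous linear system for the smallest-integer solution (first nonzero entry positive) gives (4, -2, -1, 1).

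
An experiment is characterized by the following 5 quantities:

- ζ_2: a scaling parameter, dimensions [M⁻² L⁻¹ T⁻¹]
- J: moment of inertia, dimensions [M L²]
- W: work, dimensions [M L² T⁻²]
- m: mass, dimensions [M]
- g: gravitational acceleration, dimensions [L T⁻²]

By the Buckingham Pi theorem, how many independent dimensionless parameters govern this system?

There are 5 variables and 3 base dimensions (M, L, T).
The dimension matrix has rank 3.
Independent dimensionless groups: 5 − 3 = 2.

2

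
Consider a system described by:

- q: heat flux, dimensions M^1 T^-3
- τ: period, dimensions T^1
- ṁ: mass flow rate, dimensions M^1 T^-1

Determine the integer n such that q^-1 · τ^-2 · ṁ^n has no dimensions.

1

Balance the M exponent: (1)·n from ṁ, plus −(1) − 2·(0) = -1 from the rest, must sum to zero.
n − 1 = 0, so n = 1.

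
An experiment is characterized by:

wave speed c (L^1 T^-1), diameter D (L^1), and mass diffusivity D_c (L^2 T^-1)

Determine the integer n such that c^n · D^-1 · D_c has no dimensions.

-1

Balance the L exponent: (1)·n from c, plus −(1) + (2) = 1 from the rest, must sum to zero.
n + 1 = 0, so n = -1.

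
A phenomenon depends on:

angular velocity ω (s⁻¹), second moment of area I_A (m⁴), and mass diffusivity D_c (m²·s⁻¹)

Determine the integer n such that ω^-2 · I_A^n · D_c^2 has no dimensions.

-1

Balance the L exponent: (4)·n from I_A, plus −2·(0) + 2·(2) = 4 from the rest, must sum to zero.
4n + 4 = 0, so n = -1.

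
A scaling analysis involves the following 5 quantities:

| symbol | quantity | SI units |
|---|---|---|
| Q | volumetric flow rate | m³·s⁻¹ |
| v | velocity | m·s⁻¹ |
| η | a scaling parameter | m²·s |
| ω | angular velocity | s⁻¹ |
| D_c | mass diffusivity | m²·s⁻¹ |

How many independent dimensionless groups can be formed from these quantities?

3

There are 5 variables and 2 base dimensions (L, T).
The dimension matrix has rank 2.
Independent dimensionless groups: 5 − 2 = 3.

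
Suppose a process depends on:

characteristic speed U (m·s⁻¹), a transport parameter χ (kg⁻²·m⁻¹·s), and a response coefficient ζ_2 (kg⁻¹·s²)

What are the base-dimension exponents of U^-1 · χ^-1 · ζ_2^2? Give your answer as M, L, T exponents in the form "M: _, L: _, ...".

M: 0, L: 0, T: 4

Collect each base-dimension exponent across the product:
  M: −(0) − (-2) + 2·(-1) = 0
  L: −(1) − (-1) + 2·(0) = 0
  T: −(-1) − (1) + 2·(2) = 4
So the dimensions are [T⁴].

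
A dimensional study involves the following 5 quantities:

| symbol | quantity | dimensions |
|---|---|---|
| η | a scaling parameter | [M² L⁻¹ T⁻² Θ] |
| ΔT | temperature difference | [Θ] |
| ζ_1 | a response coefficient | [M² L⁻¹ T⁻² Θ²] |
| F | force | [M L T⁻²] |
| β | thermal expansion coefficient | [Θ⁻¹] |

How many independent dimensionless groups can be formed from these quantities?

2

There are 5 variables and 4 base dimensions (M, L, T, Θ).
The dimension matrix has rank 3 (less than 4: the dimension vectors are linearly dependent).
Independent dimensionless groups: 5 − 3 = 2.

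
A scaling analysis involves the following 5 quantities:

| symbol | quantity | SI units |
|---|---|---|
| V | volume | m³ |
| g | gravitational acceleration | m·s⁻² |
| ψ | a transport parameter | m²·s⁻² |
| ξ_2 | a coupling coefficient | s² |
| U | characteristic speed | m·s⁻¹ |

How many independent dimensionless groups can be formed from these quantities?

There are 5 variables and 2 base dimensions (L, T).
The dimension matrix has rank 2.
Independent dimensionless groups: 5 − 2 = 3.

3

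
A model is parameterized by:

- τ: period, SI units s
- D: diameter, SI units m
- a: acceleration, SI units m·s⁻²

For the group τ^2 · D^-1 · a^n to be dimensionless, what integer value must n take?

Balance the L exponent: (1)·n from a, plus 2·(0) − (1) = -1 from the rest, must sum to zero.
n − 1 = 0, so n = 1.

1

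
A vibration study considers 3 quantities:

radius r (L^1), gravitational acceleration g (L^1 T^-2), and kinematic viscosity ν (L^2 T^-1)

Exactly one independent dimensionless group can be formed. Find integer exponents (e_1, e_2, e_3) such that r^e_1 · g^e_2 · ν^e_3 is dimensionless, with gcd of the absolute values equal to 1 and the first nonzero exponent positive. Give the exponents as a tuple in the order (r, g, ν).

(3, 1, -2)

L: e_1·(1) + e_2·(1) + e_3·(2) = 0
T: e_1·(0) + e_2·(-2) + e_3·(-1) = 0
Solving this homogeneous linear system for the smallest-integer solution (first nonzero entry positive) gives (3, 1, -2).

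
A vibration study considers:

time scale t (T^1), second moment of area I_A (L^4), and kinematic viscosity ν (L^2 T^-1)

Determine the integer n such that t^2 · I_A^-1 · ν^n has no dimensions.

2

Balance the L exponent: (2)·n from ν, plus 2·(0) − (4) = -4 from the rest, must sum to zero.
2n − 4 = 0, so n = 2.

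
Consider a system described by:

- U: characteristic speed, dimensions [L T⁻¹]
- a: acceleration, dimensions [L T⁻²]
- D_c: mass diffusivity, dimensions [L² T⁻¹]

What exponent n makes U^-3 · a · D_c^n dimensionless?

1

Balance the L exponent: (2)·n from D_c, plus −3·(1) + (1) = -2 from the rest, must sum to zero.
2n − 2 = 0, so n = 1.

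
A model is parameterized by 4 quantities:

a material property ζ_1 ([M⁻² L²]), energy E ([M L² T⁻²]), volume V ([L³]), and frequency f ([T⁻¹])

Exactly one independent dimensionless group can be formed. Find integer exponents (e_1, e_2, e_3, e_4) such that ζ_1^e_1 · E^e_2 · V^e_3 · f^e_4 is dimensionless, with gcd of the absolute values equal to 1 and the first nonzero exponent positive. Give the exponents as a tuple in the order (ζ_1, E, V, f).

(1, 2, -2, -4)

M: e_1·(-2) + e_2·(1) + e_3·(0) + e_4·(0) = 0
L: e_1·(2) + e_2·(2) + e_3·(3) + e_4·(0) = 0
T: e_1·(0) + e_2·(-2) + e_3·(0) + e_4·(-1) = 0
Solving this homogeneous linear system for the smallest-integer solution (first nonzero entry positive) gives (1, 2, -2, -4).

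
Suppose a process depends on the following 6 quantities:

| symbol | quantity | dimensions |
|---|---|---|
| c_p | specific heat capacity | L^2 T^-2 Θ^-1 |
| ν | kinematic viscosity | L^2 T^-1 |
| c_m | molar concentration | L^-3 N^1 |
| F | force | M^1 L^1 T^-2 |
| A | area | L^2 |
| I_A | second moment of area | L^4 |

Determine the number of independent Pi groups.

There are 6 variables and 5 base dimensions (M, L, T, Θ, N).
The dimension matrix has rank 5.
Independent dimensionless groups: 6 − 5 = 1.

1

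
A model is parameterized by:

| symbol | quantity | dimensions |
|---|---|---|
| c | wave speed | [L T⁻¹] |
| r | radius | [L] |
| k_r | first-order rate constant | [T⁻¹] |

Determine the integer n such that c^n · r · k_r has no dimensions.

-1

Balance the L exponent: (1)·n from c, plus (1) + (0) = 1 from the rest, must sum to zero.
n + 1 = 0, so n = -1.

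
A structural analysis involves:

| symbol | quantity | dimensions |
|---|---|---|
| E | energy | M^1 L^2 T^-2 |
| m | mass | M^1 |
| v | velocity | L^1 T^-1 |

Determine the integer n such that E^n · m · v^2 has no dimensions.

-1

Balance the M exponent: (1)·n from E, plus (1) + 2·(0) = 1 from the rest, must sum to zero.
n + 1 = 0, so n = -1.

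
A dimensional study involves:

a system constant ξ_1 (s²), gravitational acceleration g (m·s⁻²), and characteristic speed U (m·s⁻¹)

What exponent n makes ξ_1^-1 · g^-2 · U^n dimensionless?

2

Balance the L exponent: (1)·n from U, plus −(0) − 2·(1) = -2 from the rest, must sum to zero.
n − 2 = 0, so n = 2.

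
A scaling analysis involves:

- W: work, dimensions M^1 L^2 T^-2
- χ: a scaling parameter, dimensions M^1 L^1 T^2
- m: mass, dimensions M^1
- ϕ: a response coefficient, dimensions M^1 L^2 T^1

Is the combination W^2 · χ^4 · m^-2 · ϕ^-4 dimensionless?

yes

Sum the exponent of each base dimension across the product:
  M: 2·[W]_M + 4·[χ]_M − 2·[m]_M − 4·[ϕ]_M = 2·(1) + 4·(1) − 2·(1) − 4·(1) = 0
  L: 2·[W]_L + 4·[χ]_L − 2·[m]_L − 4·[ϕ]_L = 2·(2) + 4·(1) − 2·(0) − 4·(2) = 0
  T: 2·[W]_T + 4·[χ]_T − 2·[m]_T − 4·[ϕ]_T = 2·(-2) + 4·(2) − 2·(0) − 4·(1) = 0
All base exponents vanish — dimensionless.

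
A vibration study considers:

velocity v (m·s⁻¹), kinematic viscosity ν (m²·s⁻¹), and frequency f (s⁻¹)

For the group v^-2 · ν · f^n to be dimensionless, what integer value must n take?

1

Balance the T exponent: (-1)·n from f, plus −2·(-1) + (-1) = 1 from the rest, must sum to zero.
−n + 1 = 0, so n = 1.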